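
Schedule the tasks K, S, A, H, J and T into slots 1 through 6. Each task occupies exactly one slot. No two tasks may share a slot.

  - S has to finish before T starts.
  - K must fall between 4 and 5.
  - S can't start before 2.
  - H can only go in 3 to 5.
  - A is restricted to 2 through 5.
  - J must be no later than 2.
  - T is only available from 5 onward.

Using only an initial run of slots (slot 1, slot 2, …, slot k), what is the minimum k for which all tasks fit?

The precedence chain requires at least 2 distinct slots.
With at most 1 per slot and 6 tasks, at least 6 slots are needed.
T can't be placed before 5, so the schedule must run through at least slot 5.
6 works (last occupied slot: 6): for example A -> 2, S -> 5, H -> 3, T -> 6, K -> 4, J -> 1.

6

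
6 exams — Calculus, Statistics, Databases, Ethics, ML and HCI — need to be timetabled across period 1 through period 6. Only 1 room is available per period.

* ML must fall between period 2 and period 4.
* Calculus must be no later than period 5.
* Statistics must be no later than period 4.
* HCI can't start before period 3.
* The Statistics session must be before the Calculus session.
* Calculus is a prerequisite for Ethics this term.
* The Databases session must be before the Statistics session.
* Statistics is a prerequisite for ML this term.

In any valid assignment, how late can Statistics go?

period 2

Precedence pushes Statistics to at least period 2; Statistics's own window allows nothing later than period 4; downstream work caps Statistics at period 3.
Statistics at period 2 is achievable: Statistics in period 2; Databases in period 1; ML in period 3; Ethics in period 6; Calculus in period 5; HCI in period 4.
Nothing later works — the capacity limit rule out every period after period 2.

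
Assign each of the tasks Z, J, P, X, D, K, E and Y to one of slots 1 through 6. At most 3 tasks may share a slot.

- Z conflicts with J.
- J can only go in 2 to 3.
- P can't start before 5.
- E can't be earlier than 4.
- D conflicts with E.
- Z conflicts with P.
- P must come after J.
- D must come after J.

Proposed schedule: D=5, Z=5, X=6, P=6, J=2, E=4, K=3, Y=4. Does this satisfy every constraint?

Yes, all constraints hold

P can't start before 5 — holds.
J can only go in 2 to 3 — holds.
Z conflicts with J — holds.
D must come after J — holds.
Z conflicts with P — holds.
D conflicts with E — holds.
E can't be earlier than 4 — holds.
At most 3 tasks may share a slot — holds.
P must come after J — holds.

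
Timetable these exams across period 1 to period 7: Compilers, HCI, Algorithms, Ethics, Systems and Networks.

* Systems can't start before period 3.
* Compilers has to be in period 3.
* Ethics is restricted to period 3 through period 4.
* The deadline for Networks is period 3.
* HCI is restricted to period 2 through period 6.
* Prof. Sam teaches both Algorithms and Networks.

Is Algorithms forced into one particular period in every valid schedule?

No

Algorithms can be period 1 (e.g. Systems in period 3; Ethics in period 3; Algorithms in period 1; Compilers in period 3; HCI in period 2; Networks in period 2) or period 2 (e.g. Ethics in period 3, Compilers in period 3, Networks in period 1, Systems in period 3, HCI in period 2, Algorithms in period 2).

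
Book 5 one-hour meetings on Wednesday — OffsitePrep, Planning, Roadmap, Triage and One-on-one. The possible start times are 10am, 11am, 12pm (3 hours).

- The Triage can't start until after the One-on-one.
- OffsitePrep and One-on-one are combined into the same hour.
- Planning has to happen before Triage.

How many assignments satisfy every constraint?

15

Splitting on OffsitePrep: it can be 10am (9), 11am (6). Listing each branch's schedules as (Planning, Roadmap, Triage, One-on-one):
OffsitePrep=10am: (10am,10am,11am,10am) (10am,10am,12pm,10am) (10am,11am,11am,10am) (10am,11am,12pm,10am) (10am,12pm,11am,10am) (10am,12pm,12pm,10am) (11am,10am,12pm,10am) (11am,11am,12pm,10am) (11am,12pm,12pm,10am) — 9.
OffsitePrep=11am: (10am,10am,12pm,11am) (10am,11am,12pm,11am) (10am,12pm,12pm,11am) (11am,10am,12pm,11am) (11am,11am,12pm,11am) (11am,12pm,12pm,11am) — 6.
Summing: 9 + 6 = 15.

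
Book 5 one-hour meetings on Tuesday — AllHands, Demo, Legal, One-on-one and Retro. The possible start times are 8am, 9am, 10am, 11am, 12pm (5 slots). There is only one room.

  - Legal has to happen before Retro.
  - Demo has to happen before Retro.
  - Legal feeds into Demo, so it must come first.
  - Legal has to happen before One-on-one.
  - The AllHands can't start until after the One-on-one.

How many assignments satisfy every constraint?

Splitting on AllHands: it can be 10am (1), 11am (2), 12pm (3). Listing each branch's schedules as (Demo, Legal, One-on-one, Retro):
AllHands=10am: (11am,8am,9am,12pm) — 1.
AllHands=11am: (9am,8am,10am,12pm) (10am,8am,9am,12pm) — 2.
AllHands=12pm: (9am,8am,10am,11am) (9am,8am,11am,10am) (10am,8am,9am,11am) — 3.
Summing: 1 + 2 + 3 = 6.

6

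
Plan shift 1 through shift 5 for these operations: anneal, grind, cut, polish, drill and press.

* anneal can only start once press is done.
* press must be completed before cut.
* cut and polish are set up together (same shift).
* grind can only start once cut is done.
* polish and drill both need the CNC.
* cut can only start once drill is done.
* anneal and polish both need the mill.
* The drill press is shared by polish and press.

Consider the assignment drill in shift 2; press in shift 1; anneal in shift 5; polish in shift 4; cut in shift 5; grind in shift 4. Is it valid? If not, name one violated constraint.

No — it violates: grind can only start once cut is done

cut can only start once drill is done — holds.
polish and drill both need the CNC — holds.
The drill press is shared by polish and press — holds.
anneal and polish both need the mill — holds.
press must be completed before cut — holds.
anneal can only start once press is done — holds.
grind can only start once cut is done — violated.
cut and polish are set up together (same shift) — violated.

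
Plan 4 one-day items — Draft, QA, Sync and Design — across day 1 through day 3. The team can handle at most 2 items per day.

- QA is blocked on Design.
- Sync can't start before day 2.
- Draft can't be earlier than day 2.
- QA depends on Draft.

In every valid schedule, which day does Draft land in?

Draft is available from day 2; downstream work caps Draft at day 2.
So Draft is pinned to day 2.

day 2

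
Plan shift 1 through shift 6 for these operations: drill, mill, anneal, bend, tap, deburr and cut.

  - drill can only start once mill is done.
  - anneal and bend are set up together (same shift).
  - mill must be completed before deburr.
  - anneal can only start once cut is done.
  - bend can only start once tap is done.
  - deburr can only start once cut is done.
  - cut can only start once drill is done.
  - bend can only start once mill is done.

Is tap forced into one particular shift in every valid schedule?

tap can be shift 1 (e.g. tap -> shift 1; anneal -> shift 4; drill -> shift 2; deburr -> shift 4; mill -> shift 1; bend -> shift 4; cut -> shift 3) or shift 2 (e.g. anneal -> shift 4, tap -> shift 2, cut -> shift 3, drill -> shift 2, bend -> shift 4, mill -> shift 1, deburr -> shift 4).

No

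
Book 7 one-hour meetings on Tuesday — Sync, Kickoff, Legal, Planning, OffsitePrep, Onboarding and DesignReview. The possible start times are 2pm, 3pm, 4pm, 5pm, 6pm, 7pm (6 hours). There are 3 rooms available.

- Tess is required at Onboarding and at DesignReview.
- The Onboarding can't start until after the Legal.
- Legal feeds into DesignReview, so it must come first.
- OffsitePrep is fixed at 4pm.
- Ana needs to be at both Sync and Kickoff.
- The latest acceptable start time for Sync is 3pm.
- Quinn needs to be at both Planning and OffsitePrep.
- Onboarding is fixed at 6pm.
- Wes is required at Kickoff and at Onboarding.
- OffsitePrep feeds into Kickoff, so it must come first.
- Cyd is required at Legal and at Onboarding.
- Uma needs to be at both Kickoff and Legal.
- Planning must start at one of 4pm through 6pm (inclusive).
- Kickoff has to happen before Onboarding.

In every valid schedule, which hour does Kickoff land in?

OffsitePrep is fixed at 4pm and must come before Kickoff, so Kickoff is at least 5pm.
Onboarding is fixed at 6pm and must come after Kickoff, so Kickoff is at most 5pm.
So Kickoff must be 5pm.

5pm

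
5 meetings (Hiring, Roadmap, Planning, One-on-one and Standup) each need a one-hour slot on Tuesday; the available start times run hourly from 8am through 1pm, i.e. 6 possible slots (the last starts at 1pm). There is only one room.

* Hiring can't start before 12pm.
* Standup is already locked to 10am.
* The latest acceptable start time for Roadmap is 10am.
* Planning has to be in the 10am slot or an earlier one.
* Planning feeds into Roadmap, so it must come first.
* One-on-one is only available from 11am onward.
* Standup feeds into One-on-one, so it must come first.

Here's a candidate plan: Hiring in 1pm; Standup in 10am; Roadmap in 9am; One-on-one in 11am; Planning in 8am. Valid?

Yes, all constraints hold

There is only one room — holds.
The latest acceptable start time for Roadmap is 10am — holds.
One-on-one is only available from 11am onward — holds.
Standup feeds into One-on-one, so it must come first — holds.
Planning feeds into Roadmap, so it must come first — holds.
Standup is already locked to 10am — holds.
Planning has to be in the 10am slot or an earlier one — holds.
Hiring can't start before 12pm — holds.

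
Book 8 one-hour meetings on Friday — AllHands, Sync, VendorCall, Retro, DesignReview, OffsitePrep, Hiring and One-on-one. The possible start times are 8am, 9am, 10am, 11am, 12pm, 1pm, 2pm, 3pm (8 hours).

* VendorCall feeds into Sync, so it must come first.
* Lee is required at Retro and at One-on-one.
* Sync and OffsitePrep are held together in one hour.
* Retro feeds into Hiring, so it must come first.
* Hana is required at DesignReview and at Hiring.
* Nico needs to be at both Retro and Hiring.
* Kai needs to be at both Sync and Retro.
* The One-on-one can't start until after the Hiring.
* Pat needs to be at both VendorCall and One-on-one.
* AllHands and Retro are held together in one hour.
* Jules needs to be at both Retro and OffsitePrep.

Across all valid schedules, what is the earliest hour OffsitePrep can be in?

OffsitePrep must be in the same hour as Sync, which can't be before 9am, so OffsitePrep is at least 9am.
OffsitePrep at 9am is achievable: AllHands=8am; Retro=8am; OffsitePrep=9am; DesignReview=8am; Sync=9am; VendorCall=8am; One-on-one=10am; Hiring=9am.

9am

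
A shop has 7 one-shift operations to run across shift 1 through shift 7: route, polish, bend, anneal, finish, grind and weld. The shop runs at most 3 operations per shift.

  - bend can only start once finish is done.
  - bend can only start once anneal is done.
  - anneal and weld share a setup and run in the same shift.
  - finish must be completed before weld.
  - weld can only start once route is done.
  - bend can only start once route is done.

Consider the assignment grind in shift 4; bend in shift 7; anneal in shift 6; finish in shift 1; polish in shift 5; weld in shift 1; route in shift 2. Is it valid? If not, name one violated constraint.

weld can only start once route is done — violated.
finish must be completed before weld — violated.
bend can only start once route is done — holds.
bend can only start once anneal is done — holds.
The shop runs at most 3 operations per shift — holds.
anneal and weld share a setup and run in the same shift — violated.
bend can only start once finish is done — holds.

Invalid. anneal and weld share a setup and run in the same shift.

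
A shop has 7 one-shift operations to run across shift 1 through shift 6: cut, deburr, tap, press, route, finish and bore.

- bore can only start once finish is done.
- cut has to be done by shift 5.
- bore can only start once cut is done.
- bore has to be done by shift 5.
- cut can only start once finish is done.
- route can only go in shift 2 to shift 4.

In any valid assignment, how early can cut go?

Precedence pushes cut to at least shift 2; cut's own window allows nothing later than shift 5; downstream work caps cut at shift 4.
cut at shift 2 is achievable: cut in shift 2; press in shift 1; bore in shift 3; route in shift 2; finish in shift 1; tap in shift 1; deburr in shift 1.

shift 2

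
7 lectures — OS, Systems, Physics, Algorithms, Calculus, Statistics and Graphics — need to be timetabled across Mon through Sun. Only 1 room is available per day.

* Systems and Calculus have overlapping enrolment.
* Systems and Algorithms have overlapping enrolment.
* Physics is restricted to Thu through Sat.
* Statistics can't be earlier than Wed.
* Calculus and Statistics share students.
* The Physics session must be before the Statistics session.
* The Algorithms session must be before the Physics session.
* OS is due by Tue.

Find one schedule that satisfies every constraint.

OS=Mon, Algorithms=Tue, Physics=Thu, Calculus=Sat, Graphics=Sun, Systems=Wed, Statistics=Fri

Checking: Algorithms(Tue) before Physics(Thu); Physics(Thu) before Statistics(Fri); Systems(Wed) != Calculus(Sat); Calculus(Sat) != Statistics(Fri); Systems(Wed) != Algorithms(Tue); Physics=Thu in [Thu,Sat]; Statistics=Fri in [Wed,Sun]; OS=Mon in [Mon,Tue]; max 1 per day (cap 1).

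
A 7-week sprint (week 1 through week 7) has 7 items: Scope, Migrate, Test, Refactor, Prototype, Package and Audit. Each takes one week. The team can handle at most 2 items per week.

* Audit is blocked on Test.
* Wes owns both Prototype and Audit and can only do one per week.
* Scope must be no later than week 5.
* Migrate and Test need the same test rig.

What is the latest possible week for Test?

Downstream work caps Test at week 6.
Test at week 6 is achievable: Refactor=week 2, Migrate=week 1, Scope=week 1, Test=week 6, Audit=week 7, Package=week 3, Prototype=week 2.

week 6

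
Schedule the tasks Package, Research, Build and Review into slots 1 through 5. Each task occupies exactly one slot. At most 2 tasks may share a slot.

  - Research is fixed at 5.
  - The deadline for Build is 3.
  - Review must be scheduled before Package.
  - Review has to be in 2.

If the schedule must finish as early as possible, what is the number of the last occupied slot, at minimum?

slot 5

The precedence chain requires at least 2 distinct slots.
With at most 2 per slot and 4 tasks, at least 2 slots are needed.
Research can't be placed before 5, so the schedule must run through at least slot 5.
5 works (last occupied slot: 5): for example Package -> 3, Build -> 1, Review -> 2, Research -> 5.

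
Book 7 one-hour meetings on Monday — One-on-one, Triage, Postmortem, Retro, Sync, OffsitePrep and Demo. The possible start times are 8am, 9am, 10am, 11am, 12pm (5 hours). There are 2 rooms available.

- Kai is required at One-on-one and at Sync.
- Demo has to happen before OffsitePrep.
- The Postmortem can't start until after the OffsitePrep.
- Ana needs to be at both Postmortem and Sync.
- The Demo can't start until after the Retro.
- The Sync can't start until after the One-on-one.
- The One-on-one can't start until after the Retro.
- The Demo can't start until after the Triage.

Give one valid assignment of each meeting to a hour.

Demo=9am, Retro=8am, Postmortem=11am, Triage=8am, OffsitePrep=10am, One-on-one=9am, Sync=10am

Checking: Demo(9am) before OffsitePrep(10am); OffsitePrep(10am) before Postmortem(11am); Triage(8am) before Demo(9am); Retro(8am) before Demo(9am); Retro(8am) before One-on-one(9am); One-on-one(9am) before Sync(10am); Postmortem(11am) != Sync(10am); One-on-one(9am) != Sync(10am); max 2 per hour (cap 2).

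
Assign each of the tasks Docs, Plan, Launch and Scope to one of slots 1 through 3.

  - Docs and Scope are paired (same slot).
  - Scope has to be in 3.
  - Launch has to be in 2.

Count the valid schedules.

3

Enumerating: Docs -> 3; Launch -> 2; Scope -> 3; Plan -> 1 | Launch=2, Docs=3, Plan=2, Scope=3 | Docs=3, Scope=3, Launch=2, Plan=3.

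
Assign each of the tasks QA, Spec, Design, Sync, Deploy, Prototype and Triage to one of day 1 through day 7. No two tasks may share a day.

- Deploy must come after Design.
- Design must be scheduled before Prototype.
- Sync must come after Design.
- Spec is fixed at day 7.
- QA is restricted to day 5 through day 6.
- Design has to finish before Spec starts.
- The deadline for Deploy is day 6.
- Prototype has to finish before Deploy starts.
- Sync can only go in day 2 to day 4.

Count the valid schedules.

22

Splitting on QA: it can be day 5 (11), day 6 (11). Listing each branch's schedules as (Spec, Design, Sync, Deploy, Prototype, Triage) by day number:
QA=day 5: (7,1,2,4,3,6) (7,1,2,6,3,4) (7,1,2,6,4,3) (7,1,3,4,2,6) (7,1,3,6,2,4) (7,1,3,6,4,2) (7,1,4,3,2,6) (7,1,4,6,2,3) (7,1,4,6,3,2) (7,2,3,6,4,1) (7,2,4,6,3,1) — 11.
QA=day 6: (7,1,2,4,3,5) (7,1,2,5,3,4) (7,1,2,5,4,3) (7,1,3,4,2,5) (7,1,3,5,2,4) (7,1,3,5,4,2) (7,1,4,3,2,5) (7,1,4,5,2,3) (7,1,4,5,3,2) (7,2,3,5,4,1) (7,2,4,5,3,1) — 11.
Summing: 11 + 11 = 22.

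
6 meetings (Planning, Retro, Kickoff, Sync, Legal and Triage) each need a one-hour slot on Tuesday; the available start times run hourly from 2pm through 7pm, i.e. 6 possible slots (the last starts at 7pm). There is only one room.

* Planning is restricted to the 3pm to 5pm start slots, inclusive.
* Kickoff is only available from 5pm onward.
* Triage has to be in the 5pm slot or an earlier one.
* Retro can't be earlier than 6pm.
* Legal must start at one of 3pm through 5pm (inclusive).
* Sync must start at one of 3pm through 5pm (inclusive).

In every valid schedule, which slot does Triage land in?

2pm

Triage's own window allows nothing later than 5pm.
So Triage is pinned to 2pm.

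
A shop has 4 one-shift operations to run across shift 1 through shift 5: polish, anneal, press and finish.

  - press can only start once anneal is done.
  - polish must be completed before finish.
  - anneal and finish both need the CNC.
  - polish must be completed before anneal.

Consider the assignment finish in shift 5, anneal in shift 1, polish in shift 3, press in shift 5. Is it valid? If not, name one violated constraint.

anneal and finish both need the CNC — holds.
polish must be completed before finish — holds.
press can only start once anneal is done — holds.
polish must be completed before anneal — violated.

Invalid. polish must be completed before anneal.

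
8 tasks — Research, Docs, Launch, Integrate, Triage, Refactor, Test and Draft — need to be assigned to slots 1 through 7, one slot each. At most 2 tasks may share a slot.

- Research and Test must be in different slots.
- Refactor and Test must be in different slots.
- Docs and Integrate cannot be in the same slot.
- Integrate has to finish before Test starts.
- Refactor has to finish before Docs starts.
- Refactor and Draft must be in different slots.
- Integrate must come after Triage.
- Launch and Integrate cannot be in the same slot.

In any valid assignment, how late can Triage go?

Downstream work caps Triage at 5.
Triage at 5 is achievable: Draft -> 3, Docs -> 2, Triage -> 5, Research -> 1, Refactor -> 1, Launch -> 2, Integrate -> 6, Test -> 7.

5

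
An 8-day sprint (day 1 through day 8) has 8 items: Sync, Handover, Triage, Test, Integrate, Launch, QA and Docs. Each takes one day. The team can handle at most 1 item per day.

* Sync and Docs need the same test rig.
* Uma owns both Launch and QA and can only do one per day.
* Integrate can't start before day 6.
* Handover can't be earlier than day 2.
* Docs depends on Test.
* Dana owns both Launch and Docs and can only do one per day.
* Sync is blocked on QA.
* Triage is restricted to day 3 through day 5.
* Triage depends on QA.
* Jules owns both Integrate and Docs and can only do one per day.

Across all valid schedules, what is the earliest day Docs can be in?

Precedence pushes Docs to at least day 2.
Docs at day 2 is achievable: QA in day 3; Handover in day 5; Launch in day 8; Sync in day 7; Triage in day 4; Docs in day 2; Integrate in day 6; Test in day 1.

day 2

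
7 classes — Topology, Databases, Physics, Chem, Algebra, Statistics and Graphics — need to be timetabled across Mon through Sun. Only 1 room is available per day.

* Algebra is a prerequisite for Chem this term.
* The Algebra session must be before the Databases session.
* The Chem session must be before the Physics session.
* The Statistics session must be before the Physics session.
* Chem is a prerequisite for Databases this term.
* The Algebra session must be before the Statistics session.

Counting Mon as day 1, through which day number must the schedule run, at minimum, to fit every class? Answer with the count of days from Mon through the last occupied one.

The precedence chain requires at least 3 distinct days.
With at most 1 per day and 7 classes, at least 7 days are needed.
7 works (last occupied day: Sun): for example Topology=Sat; Chem=Tue; Statistics=Thu; Graphics=Sun; Physics=Fri; Algebra=Mon; Databases=Wed.

7 days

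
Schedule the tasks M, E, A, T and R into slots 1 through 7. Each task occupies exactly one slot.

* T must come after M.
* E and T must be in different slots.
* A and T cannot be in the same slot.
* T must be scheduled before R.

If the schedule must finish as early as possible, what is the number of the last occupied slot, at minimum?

slot 3

The precedence chain requires at least 3 distinct slots.
3 works (last occupied slot: 3): for example R=3, M=1, A=1, T=2, E=1.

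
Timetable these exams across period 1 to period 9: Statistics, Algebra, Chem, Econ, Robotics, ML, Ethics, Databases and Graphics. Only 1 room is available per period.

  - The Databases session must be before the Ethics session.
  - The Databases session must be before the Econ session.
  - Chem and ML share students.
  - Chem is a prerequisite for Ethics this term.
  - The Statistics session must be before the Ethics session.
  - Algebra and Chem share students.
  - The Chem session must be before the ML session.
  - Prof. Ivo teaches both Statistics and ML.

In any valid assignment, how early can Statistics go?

Downstream work caps Statistics at period 8.
Statistics at period 1 is achievable: Databases in period 3, Algebra in period 7, Graphics in period 9, Econ in period 5, Chem in period 2, Ethics in period 4, ML in period 6, Robotics in period 8, Statistics in period 1.

period 1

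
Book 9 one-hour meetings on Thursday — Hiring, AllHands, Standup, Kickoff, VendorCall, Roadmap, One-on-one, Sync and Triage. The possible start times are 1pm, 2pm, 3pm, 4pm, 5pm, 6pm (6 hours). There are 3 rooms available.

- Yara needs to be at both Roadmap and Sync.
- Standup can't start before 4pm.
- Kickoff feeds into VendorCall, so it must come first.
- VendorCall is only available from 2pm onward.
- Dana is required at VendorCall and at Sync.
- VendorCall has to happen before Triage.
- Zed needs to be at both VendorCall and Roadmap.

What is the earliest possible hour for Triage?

Precedence pushes Triage to at least 3pm.
Triage at 3pm is achievable: VendorCall in 2pm, Kickoff in 1pm, Triage in 3pm, AllHands in 1pm, Hiring in 1pm, Standup in 4pm, One-on-one in 2pm, Sync in 4pm, Roadmap in 3pm.

3pm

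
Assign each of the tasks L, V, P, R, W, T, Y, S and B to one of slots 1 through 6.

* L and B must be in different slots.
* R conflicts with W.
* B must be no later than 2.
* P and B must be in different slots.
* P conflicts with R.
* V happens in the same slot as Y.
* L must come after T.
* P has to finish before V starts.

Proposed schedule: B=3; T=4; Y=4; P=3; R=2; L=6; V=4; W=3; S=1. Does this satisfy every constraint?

No — it violates: P and B must be in different slots

L must come after T — holds.
R conflicts with W — holds.
L and B must be in different slots — holds.
P conflicts with R — holds.
P and B must be in different slots — violated.
V happens in the same slot as Y — holds.
P has to finish before V starts — holds.
B must be no later than 2 — violated.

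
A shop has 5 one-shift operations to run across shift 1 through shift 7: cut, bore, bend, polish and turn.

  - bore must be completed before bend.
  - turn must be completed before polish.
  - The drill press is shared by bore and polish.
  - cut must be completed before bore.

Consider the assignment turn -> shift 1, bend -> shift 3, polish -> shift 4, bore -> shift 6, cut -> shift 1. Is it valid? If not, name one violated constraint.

The drill press is shared by bore and polish — holds.
bore must be completed before bend — violated.
cut must be completed before bore — holds.
turn must be completed before polish — holds.

Invalid. bore must be completed before bend.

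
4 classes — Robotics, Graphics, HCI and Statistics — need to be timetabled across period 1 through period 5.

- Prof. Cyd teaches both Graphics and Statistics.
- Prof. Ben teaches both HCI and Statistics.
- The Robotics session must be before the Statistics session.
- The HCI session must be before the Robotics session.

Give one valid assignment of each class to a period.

Graphics -> period 1, Robotics -> period 2, Statistics -> period 3, HCI -> period 1

Checking: HCI(period 1) before Robotics(period 2); Robotics(period 2) before Statistics(period 3); HCI(period 1) != Statistics(period 3); Graphics(period 1) != Statistics(period 3).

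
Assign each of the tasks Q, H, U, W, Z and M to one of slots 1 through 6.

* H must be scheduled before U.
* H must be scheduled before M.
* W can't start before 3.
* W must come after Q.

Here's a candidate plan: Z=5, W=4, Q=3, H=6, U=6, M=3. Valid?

W can't start before 3 — holds.
H must be scheduled before M — violated.
H must be scheduled before U — violated.
W must come after Q — holds.

No. H must be scheduled before M is not satisfied.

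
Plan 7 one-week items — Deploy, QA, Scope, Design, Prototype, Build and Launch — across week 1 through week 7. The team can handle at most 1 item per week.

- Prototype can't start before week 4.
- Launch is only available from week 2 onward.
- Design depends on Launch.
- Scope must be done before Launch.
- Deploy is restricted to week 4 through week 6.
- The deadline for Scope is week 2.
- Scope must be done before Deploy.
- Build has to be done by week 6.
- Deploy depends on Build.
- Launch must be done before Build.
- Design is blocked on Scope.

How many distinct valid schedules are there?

Splitting on Deploy: it can be week 4 (6), week 5 (14), week 6 (22). Listing each branch's schedules as (QA, Scope, Design, Prototype, Build, Launch) by week number:
Deploy=week 4: (5,1,6,7,3,2) (5,1,7,6,3,2) (6,1,5,7,3,2) (6,1,7,5,3,2) (7,1,5,6,3,2) (7,1,6,5,3,2) — 6.
Deploy=week 5: (1,2,6,7,4,3) (1,2,7,6,4,3) (2,1,6,7,4,3) (2,1,7,6,4,3) (3,1,6,7,4,2) (3,1,7,6,4,2) (4,1,6,7,3,2) (4,1,7,6,3,2) (6,1,3,7,4,2) (6,1,4,7,3,2) (6,1,7,4,3,2) (7,1,3,6,4,2) (7,1,4,6,3,2) (7,1,6,4,3,2) — 14.
Deploy=week 6: (1,2,4,7,5,3) (1,2,5,7,4,3) (1,2,7,4,5,3) (1,2,7,5,4,3) (2,1,4,7,5,3) (2,1,5,7,4,3) (2,1,7,4,5,3) (2,1,7,5,4,3) (3,1,4,7,5,2) (3,1,5,7,4,2) (3,1,7,4,5,2) (3,1,7,5,4,2) (4,1,3,7,5,2) (4,1,5,7,3,2) (4,1,7,5,3,2) (5,1,3,7,4,2) (5,1,4,7,3,2) (5,1,7,4,3,2) (7,1,3,4,5,2) (7,1,3,5,4,2) (7,1,4,5,3,2) (7,1,5,4,3,2) — 22.
Summing: 6 + 14 + 22 = 42.

42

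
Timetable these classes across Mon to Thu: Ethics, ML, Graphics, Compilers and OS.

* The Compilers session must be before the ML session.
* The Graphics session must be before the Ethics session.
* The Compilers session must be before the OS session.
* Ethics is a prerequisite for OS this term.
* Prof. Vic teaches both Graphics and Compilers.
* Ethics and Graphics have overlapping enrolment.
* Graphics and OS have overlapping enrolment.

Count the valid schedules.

Splitting on Ethics: it can be Tue (5), Wed (7). Listing each branch's schedules as (ML, Graphics, Compilers, OS):
Ethics=Tue: (Wed,Mon,Tue,Wed) (Wed,Mon,Tue,Thu) (Thu,Mon,Tue,Wed) (Thu,Mon,Tue,Thu) (Thu,Mon,Wed,Thu) — 5.
Ethics=Wed: (Tue,Tue,Mon,Thu) (Wed,Mon,Tue,Thu) (Wed,Tue,Mon,Thu) (Thu,Mon,Tue,Thu) (Thu,Mon,Wed,Thu) (Thu,Tue,Mon,Thu) (Thu,Tue,Wed,Thu) — 7.
Summing: 5 + 7 = 12.

12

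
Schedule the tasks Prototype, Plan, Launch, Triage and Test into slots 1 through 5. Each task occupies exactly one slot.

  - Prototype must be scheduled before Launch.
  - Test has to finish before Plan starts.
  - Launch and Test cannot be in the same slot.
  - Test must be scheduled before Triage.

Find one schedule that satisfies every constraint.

Launch -> 2, Prototype -> 1, Test -> 1, Triage -> 2, Plan -> 2

Checking: Test(1) before Triage(2); Test(1) before Plan(2); Prototype(1) before Launch(2); Launch(2) != Test(1).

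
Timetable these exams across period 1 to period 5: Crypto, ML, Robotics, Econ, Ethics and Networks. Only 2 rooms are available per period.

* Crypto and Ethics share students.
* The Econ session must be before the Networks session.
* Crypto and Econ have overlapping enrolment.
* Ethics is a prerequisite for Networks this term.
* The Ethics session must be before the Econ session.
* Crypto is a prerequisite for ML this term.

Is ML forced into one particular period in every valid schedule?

No

ML can be period 2 (e.g. Econ -> period 3; Networks -> period 4; Ethics -> period 2; Crypto -> period 1; Robotics -> period 1; ML -> period 2) or period 3 (e.g. Crypto -> period 2; Networks -> period 4; ML -> period 3; Robotics -> period 1; Ethics -> period 1; Econ -> period 3).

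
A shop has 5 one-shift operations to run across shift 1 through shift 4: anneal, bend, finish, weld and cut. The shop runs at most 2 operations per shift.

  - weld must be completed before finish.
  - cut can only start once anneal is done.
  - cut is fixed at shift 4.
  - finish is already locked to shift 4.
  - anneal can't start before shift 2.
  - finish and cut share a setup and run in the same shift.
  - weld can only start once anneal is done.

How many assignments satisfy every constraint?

3

Enumerating: finish in shift 4; bend in shift 1; weld in shift 3; anneal in shift 2; cut in shift 4 | weld in shift 3; bend in shift 2; cut in shift 4; finish in shift 4; anneal in shift 2 | bend in shift 3, weld in shift 3, anneal in shift 2, finish in shift 4, cut in shift 4.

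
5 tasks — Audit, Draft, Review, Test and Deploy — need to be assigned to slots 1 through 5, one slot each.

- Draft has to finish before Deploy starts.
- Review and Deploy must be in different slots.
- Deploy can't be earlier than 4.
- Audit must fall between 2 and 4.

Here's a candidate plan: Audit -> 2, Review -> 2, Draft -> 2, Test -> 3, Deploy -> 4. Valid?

Audit must fall between 2 and 4 — holds.
Review and Deploy must be in different slots — holds.
Deploy can't be earlier than 4 — holds.
Draft has to finish before Deploy starts — holds.

Valid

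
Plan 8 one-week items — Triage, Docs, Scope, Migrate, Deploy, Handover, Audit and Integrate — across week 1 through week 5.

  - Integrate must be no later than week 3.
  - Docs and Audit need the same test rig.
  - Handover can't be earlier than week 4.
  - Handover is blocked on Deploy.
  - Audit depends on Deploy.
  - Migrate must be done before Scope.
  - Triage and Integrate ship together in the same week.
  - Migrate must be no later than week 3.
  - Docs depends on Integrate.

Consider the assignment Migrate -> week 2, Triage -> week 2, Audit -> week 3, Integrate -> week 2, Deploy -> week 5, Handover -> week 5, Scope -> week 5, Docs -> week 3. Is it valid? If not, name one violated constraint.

Migrate must be no later than week 3 — holds.
Handover is blocked on Deploy — violated.
Integrate must be no later than week 3 — holds.
Migrate must be done before Scope — holds.
Handover can't be earlier than week 4 — holds.
Triage and Integrate ship together in the same week — holds.
Docs depends on Integrate — holds.
Docs and Audit need the same test rig — violated.
Audit depends on Deploy — violated.

No — it violates: Audit depends on Deploy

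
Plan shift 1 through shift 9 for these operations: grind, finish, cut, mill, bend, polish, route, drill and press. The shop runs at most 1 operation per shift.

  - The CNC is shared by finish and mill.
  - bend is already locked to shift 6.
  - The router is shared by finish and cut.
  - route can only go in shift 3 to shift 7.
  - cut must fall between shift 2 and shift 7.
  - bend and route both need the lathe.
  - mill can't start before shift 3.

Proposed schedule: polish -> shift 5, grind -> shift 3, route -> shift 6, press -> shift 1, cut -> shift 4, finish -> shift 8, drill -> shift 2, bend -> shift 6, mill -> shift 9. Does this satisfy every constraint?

No — it violates: bend and route both need the lathe

The shop runs at most 1 operation per shift — violated.
bend and route both need the lathe — violated.
bend is already locked to shift 6 — holds.
route can only go in shift 3 to shift 7 — holds.
The router is shared by finish and cut — holds.
mill can't start before shift 3 — holds.
The CNC is shared by finish and mill — holds.
cut must fall between shift 2 and shift 7 — holds.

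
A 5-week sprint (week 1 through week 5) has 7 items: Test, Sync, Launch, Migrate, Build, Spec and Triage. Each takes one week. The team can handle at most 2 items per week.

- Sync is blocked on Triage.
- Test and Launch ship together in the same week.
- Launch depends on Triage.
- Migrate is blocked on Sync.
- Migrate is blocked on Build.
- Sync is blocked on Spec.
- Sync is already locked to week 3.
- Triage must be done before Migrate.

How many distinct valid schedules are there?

Splitting on Test: it can be week 2 (3), week 4 (10), week 5 (10). Listing each branch's schedules as (Sync, Launch, Migrate, Build, Spec, Triage) by week number:
Test=week 2: (3,2,4,3,1,1) (3,2,5,3,1,1) (3,2,5,4,1,1) — 3.
Test=week 4: (3,4,5,1,1,2) (3,4,5,1,2,1) (3,4,5,1,2,2) (3,4,5,2,1,1) (3,4,5,2,1,2) (3,4,5,2,2,1) (3,4,5,3,1,1) (3,4,5,3,1,2) (3,4,5,3,2,1) (3,4,5,3,2,2) — 10.
Test=week 5: (3,5,4,1,1,2) (3,5,4,1,2,1) (3,5,4,1,2,2) (3,5,4,2,1,1) (3,5,4,2,1,2) (3,5,4,2,2,1) (3,5,4,3,1,1) (3,5,4,3,1,2) (3,5,4,3,2,1) (3,5,4,3,2,2) — 10.
Summing: 3 + 10 + 10 = 23.

23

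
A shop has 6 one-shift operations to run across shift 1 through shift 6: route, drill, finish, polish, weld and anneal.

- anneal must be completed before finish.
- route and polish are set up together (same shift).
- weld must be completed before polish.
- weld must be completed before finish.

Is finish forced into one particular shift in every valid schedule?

finish can be shift 2 (e.g. route in shift 2, weld in shift 1, polish in shift 2, drill in shift 1, finish in shift 2, anneal in shift 1) or shift 3 (e.g. finish in shift 3; drill in shift 1; polish in shift 2; anneal in shift 1; weld in shift 1; route in shift 2).

No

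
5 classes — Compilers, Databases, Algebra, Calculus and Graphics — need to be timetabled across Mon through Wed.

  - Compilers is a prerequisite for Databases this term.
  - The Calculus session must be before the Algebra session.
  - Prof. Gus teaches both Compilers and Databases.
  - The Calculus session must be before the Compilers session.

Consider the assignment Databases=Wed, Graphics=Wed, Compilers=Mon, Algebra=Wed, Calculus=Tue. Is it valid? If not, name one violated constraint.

The Calculus session must be before the Compilers session — violated.
Compilers is a prerequisite for Databases this term — holds.
Prof. Gus teaches both Compilers and Databases — holds.
The Calculus session must be before the Algebra session — holds.

No. The Calculus session must be before the Compilers session is not satisfied.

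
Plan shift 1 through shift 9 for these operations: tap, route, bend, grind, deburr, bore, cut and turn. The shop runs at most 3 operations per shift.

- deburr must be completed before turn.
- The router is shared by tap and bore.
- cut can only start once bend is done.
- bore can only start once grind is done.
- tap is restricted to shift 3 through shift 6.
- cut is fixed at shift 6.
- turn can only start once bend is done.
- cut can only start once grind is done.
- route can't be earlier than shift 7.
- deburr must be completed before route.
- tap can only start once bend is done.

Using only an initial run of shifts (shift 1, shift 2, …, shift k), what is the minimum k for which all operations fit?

7

The precedence chain requires at least 2 distinct shifts.
With at most 3 per shift and 8 operations, at least 3 shifts are needed.
route can't be placed before shift 7, so the schedule must run through at least shift 7.
7 works (last occupied shift: shift 7): for example route=shift 7; bend=shift 1; tap=shift 3; cut=shift 6; bore=shift 2; turn=shift 2; deburr=shift 1; grind=shift 1.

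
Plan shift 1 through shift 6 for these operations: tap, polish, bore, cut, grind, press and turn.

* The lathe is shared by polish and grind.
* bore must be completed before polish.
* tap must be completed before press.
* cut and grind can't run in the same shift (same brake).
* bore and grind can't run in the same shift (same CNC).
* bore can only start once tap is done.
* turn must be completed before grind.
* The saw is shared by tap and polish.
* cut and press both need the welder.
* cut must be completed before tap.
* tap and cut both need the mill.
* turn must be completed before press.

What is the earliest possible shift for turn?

shift 1

Downstream work caps turn at shift 5.
turn at shift 1 is achievable: grind=shift 2, polish=shift 4, bore=shift 3, tap=shift 2, press=shift 3, turn=shift 1, cut=shift 1.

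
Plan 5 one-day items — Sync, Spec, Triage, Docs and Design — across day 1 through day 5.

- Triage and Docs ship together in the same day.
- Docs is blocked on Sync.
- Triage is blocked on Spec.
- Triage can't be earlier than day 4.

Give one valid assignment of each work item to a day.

Sync=day 1, Triage=day 4, Spec=day 1, Docs=day 4, Design=day 1

Checking: Spec(day 1) before Triage(day 4); Sync(day 1) before Docs(day 4); Triage = Docs = day 4; Triage=day 4 in [day 4,day 5].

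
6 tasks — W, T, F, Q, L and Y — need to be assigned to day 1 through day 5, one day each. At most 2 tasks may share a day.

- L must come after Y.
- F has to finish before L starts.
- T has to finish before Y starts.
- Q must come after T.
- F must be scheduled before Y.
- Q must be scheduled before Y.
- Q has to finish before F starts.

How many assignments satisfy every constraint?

5

Splitting on W: it can be day 1 (1), day 2 (1), day 3 (1), day 4 (1), day 5 (1). Listing each branch's schedules as (T, F, Q, L, Y) by day number:
W=day 1: (1,3,2,5,4) — 1.
W=day 2: (1,3,2,5,4) — 1.
W=day 3: (1,3,2,5,4) — 1.
W=day 4: (1,3,2,5,4) — 1.
W=day 5: (1,3,2,5,4) — 1.
Summing: 1 + 1 + 1 + 1 + 1 = 5.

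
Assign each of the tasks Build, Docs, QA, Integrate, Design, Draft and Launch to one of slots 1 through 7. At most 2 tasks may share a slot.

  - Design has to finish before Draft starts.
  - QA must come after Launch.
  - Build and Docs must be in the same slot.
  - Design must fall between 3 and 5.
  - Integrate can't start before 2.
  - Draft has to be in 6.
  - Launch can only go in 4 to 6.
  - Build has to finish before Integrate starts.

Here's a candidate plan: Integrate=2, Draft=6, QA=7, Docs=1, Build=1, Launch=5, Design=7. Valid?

No — it violates: Design must fall between 3 and 5

Draft has to be in 6 — holds.
Build has to finish before Integrate starts — holds.
Integrate can't start before 2 — holds.
Design has to finish before Draft starts — violated.
Design must fall between 3 and 5 — violated.
Launch can only go in 4 to 6 — holds.
QA must come after Launch — holds.
Build and Docs must be in the same slot — holds.
At most 2 tasks may share a slot — holds.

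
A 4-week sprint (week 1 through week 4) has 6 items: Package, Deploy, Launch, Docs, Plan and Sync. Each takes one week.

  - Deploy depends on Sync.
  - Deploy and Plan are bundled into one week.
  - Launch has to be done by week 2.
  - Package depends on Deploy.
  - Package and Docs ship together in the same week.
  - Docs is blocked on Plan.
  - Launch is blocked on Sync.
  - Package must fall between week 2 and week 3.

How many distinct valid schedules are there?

1

Enumerating: Docs=week 3; Sync=week 1; Package=week 3; Plan=week 2; Launch=week 2; Deploy=week 2.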